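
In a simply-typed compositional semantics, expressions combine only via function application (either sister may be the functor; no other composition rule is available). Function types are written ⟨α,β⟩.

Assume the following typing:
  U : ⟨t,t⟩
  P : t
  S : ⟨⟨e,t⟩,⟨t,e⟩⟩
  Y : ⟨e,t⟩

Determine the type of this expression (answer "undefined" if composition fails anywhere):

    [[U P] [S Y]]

[U P] — U of type ⟨t,t⟩ combines with P of type t: type t.
[S Y] — S of type ⟨⟨e,t⟩,⟨t,e⟩⟩ combines with Y of type ⟨e,t⟩: type ⟨t,e⟩.
[[U P] [S Y]] — [S Y] of type ⟨t,e⟩ combines with [U P] of type t: type e.

e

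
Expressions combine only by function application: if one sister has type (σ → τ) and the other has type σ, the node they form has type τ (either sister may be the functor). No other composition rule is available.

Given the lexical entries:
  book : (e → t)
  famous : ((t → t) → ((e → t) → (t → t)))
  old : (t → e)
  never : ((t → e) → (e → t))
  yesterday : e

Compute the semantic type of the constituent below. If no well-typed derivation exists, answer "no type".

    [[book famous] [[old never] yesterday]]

[book famous]: (e → t) with ((t → t) → ((e → t) → (t → t))) — neither is a function whose domain matches the other; composition fails here.

no type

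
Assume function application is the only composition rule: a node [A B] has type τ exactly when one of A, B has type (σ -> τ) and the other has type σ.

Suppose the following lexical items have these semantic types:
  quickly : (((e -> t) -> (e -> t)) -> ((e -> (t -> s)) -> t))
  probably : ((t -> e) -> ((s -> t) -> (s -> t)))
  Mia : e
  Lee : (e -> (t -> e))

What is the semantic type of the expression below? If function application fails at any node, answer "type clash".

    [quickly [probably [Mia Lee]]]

[Mia Lee]: Lee is (e -> (t -> e)), Mia is e; result (t -> e).
[probably [Mia Lee]]: probably is ((t -> e) -> ((s -> t) -> (s -> t))), [Mia Lee] is (t -> e); result ((s -> t) -> (s -> t)).
[quickly [probably [Mia Lee]]]: (((e -> t) -> (e -> t)) -> ((e -> (t -> s)) -> t)) and ((s -> t) -> (s -> t)) cannot combine by function application — type clash.

type clash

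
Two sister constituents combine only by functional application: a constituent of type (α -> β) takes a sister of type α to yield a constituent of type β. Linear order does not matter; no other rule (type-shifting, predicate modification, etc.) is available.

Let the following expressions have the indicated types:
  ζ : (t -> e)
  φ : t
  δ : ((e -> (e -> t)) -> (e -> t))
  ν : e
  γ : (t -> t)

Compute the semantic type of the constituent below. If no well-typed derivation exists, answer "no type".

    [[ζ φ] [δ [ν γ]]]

[ζ φ]: ζ is (t -> e), φ is t; result e.
At [ν γ]: neither e nor (t -> t) can take the other as argument; the node is ill-typed.

no type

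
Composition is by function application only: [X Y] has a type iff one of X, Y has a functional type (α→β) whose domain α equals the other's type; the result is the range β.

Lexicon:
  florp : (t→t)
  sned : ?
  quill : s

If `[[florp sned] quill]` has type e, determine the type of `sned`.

((t→t)→(s→e))

For [[florp sned] quill] to have type e with quill of type s, [florp sned] must be the function: [florp sned] : (s→e).
For [florp sned] to have type (s→e) with florp of type (t→t), sned must be the function: sned : ((t→t)→(s→e)).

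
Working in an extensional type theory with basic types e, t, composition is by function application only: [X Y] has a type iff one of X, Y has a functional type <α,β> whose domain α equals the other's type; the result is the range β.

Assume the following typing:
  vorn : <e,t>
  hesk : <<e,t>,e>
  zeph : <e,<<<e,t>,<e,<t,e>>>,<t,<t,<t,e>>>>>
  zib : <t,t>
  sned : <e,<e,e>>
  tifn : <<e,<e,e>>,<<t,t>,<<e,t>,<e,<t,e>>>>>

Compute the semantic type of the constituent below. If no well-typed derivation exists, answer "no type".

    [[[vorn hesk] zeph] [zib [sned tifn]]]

At [vorn hesk], hesk : <<e,t>,e> takes vorn : <e,t>, giving e.
At [[vorn hesk] zeph], zeph : <e,<<<e,t>,<e,<t,e>>>,<t,<t,<t,e>>>>> takes [vorn hesk] : e, giving <<<e,t>,<e,<t,e>>>,<t,<t,<t,e>>>>.
At [sned tifn], tifn : <<e,<e,e>>,<<t,t>,<<e,t>,<e,<t,e>>>>> takes sned : <e,<e,e>>, giving <<t,t>,<<e,t>,<e,<t,e>>>>.
At [zib [sned tifn]], [sned tifn] : <<t,t>,<<e,t>,<e,<t,e>>>> takes zib : <t,t>, giving <<e,t>,<e,<t,e>>>.
At [[[vorn hesk] zeph] [zib [sned tifn]]], [[vorn hesk] zeph] : <<<e,t>,<e,<t,e>>>,<t,<t,<t,e>>>> takes [zib [sned tifn]] : <<e,t>,<e,<t,e>>>, giving <t,<t,<t,e>>>.

<t,<t,<t,e>>>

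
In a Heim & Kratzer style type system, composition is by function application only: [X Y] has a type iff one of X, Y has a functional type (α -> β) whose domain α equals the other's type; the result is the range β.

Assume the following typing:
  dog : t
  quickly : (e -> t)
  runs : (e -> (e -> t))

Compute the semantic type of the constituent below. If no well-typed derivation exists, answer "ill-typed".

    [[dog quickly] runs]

ill-typed

[dog quickly]: t with (e -> t) — neither is a function whose domain matches the other; composition fails here.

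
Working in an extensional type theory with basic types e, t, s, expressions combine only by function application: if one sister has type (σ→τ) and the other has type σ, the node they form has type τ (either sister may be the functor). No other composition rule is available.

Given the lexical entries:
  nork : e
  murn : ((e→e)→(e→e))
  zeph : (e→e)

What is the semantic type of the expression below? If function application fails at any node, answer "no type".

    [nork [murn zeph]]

[murn zeph] — murn of type ((e→e)→(e→e)) combines with zeph of type (e→e): type (e→e).
[nork [murn zeph]] — [murn zeph] of type (e→e) combines with nork of type e: type e.

e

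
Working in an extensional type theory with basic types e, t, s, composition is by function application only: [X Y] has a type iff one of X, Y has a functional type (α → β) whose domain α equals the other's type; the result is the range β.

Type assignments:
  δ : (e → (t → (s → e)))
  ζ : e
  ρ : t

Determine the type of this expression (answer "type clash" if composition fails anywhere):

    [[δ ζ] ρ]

[δ ζ] — δ of type (e → (t → (s → e))) combines with ζ of type e: type (t → (s → e)).
[[δ ζ] ρ] — [δ ζ] of type (t → (s → e)) combines with ρ of type t: type (s → e).

(s → e)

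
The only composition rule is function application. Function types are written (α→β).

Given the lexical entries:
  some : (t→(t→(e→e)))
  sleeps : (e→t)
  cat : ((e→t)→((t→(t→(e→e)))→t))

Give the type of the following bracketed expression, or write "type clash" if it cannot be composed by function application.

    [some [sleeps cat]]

[sleeps cat] — cat of type ((e→t)→((t→(t→(e→e)))→t)) combines with sleeps of type (e→t): type ((t→(t→(e→e)))→t).
[some [sleeps cat]] — [sleeps cat] of type ((t→(t→(e→e)))→t) combines with some of type (t→(t→(e→e))): type t.

t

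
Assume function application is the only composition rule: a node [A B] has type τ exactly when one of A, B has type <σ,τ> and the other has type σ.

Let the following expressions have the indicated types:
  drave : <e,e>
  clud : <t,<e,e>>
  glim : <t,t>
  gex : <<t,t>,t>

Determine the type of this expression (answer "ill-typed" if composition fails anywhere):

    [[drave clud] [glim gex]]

[drave clud]: <e,e> with <t,<e,e>> — neither is a function whose domain matches the other; composition fails here.

ill-typed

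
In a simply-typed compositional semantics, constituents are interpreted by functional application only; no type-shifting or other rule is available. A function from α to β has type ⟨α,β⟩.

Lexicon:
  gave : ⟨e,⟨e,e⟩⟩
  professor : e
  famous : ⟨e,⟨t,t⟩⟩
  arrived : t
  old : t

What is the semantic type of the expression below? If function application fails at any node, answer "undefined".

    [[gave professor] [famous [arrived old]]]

undefined

At [gave professor], gave : ⟨e,⟨e,e⟩⟩ takes professor : e, giving ⟨e,e⟩.
[arrived old]: t and t cannot combine by function application — type clash.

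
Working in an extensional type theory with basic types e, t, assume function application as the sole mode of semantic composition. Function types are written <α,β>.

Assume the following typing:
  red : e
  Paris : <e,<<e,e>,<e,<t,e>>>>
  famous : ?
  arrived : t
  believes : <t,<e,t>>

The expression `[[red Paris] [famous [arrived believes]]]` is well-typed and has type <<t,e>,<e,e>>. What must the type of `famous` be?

For [[red Paris] [famous [arrived believes]]] to have type <<t,e>,<e,e>> with [red Paris] of type <<e,e>,<e,<t,e>>>, [famous [arrived believes]] must be the function: [famous [arrived believes]] : <<<e,e>,<e,<t,e>>>,<<t,e>,<e,e>>>.
For [famous [arrived believes]] to have type <<<e,e>,<e,<t,e>>>,<<t,e>,<e,e>>> with [arrived believes] of type <e,t>, famous must be the function: famous : <<e,t>,<<<e,e>,<e,<t,e>>>,<<t,e>,<e,e>>>>.

<<e,t>,<<<e,e>,<e,<t,e>>>,<<t,e>,<e,e>>>>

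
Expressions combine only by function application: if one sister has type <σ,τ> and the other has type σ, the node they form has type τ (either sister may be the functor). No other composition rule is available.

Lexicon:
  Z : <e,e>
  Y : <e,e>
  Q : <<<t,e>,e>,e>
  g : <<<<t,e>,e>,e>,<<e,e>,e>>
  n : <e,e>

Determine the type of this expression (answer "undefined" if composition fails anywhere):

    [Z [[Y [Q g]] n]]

[Q g]: functor g : <<<<t,e>,e>,e>,<<e,e>,e>>, argument Q : <<<t,e>,e>,e>; result <<e,e>,e>.
[Y [Q g]]: functor [Q g] : <<e,e>,e>, argument Y : <e,e>; result e.
[[Y [Q g]] n]: functor n : <e,e>, argument [Y [Q g]] : e; result e.
[Z [[Y [Q g]] n]]: functor Z : <e,e>, argument [[Y [Q g]] n] : e; result e.

e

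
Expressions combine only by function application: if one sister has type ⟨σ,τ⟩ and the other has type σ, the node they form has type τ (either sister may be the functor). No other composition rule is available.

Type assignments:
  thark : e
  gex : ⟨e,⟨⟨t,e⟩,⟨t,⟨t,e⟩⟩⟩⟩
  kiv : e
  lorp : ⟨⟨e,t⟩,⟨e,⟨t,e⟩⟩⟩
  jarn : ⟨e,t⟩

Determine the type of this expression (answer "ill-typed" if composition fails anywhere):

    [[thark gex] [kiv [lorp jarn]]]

⟨t,⟨t,e⟩⟩

[thark gex]: functor gex : ⟨e,⟨⟨t,e⟩,⟨t,⟨t,e⟩⟩⟩⟩, argument thark : e; result ⟨⟨t,e⟩,⟨t,⟨t,e⟩⟩⟩.
[lorp jarn]: functor lorp : ⟨⟨e,t⟩,⟨e,⟨t,e⟩⟩⟩, argument jarn : ⟨e,t⟩; result ⟨e,⟨t,e⟩⟩.
[kiv [lorp jarn]]: functor [lorp jarn] : ⟨e,⟨t,e⟩⟩, argument kiv : e; result ⟨t,e⟩.
[[thark gex] [kiv [lorp jarn]]]: functor [thark gex] : ⟨⟨t,e⟩,⟨t,⟨t,e⟩⟩⟩, argument [kiv [lorp jarn]] : ⟨t,e⟩; result ⟨t,⟨t,e⟩⟩.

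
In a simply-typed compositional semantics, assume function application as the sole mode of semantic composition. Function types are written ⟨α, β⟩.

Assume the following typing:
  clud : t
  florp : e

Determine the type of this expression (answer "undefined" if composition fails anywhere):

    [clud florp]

At [clud florp]: neither t nor e can take the other as argument; the node is ill-typed.

undefined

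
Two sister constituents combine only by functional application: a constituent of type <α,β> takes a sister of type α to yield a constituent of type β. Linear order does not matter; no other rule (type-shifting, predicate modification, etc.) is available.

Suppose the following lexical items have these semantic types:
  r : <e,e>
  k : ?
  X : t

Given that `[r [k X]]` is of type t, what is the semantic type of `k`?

<t,<<e,e>,t>>

At [r [k X]] (required: t): r is <e,e>, which is not a function with range t; hence [k X] is the functor — type <<e,e>,t>.
At [k X] (required: <<e,e>,t>): X is t, which is not a function with range <<e,e>,t>; hence k is the functor — type <t,<<e,e>,t>>.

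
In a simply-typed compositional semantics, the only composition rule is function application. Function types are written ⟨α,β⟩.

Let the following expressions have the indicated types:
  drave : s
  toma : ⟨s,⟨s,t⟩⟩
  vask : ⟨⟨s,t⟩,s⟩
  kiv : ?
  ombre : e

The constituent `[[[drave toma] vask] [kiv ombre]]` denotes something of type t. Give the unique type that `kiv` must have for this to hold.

⟨e,⟨s,t⟩⟩

[[[drave toma] vask] [kiv ombre]] must have type t. The sister [[drave toma] vask] has type s; that is not a function onto t, so [kiv ombre] must be the functor, of type ⟨s,t⟩.
[kiv ombre] must have type ⟨s,t⟩. The sister ombre has type e; that is not a function onto ⟨s,t⟩, so kiv must be the functor, of type ⟨e,⟨s,t⟩⟩.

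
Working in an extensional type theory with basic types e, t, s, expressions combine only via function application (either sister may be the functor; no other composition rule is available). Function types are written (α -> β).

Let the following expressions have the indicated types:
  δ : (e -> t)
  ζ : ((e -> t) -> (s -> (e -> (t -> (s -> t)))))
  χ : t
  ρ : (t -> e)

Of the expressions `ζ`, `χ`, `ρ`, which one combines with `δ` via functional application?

ζ — combines: ζ : ((e -> t) -> (s -> (e -> (t -> (s -> t))))) takes δ : (e -> t) as argument, giving (s -> (e -> (t -> (s -> t)))).
χ : t — neither side's domain matches the other.
ρ : (t -> e) — neither side's domain matches the other.

ζ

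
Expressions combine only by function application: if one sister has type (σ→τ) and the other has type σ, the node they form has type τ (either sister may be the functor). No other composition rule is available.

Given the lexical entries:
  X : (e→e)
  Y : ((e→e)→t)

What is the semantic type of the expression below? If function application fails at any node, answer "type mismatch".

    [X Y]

[X Y] — Y of type ((e→e)→t) combines with X of type (e→e): type t.

t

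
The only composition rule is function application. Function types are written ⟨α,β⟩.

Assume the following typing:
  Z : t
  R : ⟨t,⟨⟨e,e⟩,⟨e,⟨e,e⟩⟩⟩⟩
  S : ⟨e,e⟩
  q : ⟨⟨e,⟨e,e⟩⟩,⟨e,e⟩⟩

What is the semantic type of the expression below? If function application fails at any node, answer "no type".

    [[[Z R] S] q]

⟨e,e⟩

[Z R]: functor R : ⟨t,⟨⟨e,e⟩,⟨e,⟨e,e⟩⟩⟩⟩, argument Z : t; result ⟨⟨e,e⟩,⟨e,⟨e,e⟩⟩⟩.
[[Z R] S]: functor [Z R] : ⟨⟨e,e⟩,⟨e,⟨e,e⟩⟩⟩, argument S : ⟨e,e⟩; result ⟨e,⟨e,e⟩⟩.
[[[Z R] S] q]: functor q : ⟨⟨e,⟨e,e⟩⟩,⟨e,e⟩⟩, argument [[Z R] S] : ⟨e,⟨e,e⟩⟩; result ⟨e,e⟩.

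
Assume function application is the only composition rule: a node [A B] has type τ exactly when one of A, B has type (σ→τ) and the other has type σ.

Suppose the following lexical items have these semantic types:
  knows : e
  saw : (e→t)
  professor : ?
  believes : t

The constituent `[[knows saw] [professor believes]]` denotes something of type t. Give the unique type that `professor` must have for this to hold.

(t→(t→t))

[[knows saw] [professor believes]] must have type t. The sister [knows saw] has type t; that is not a function onto t, so [professor believes] must be the functor, of type (t→t).
[professor believes] must have type (t→t). The sister believes has type t; that is not a function onto (t→t), so professor must be the functor, of type (t→(t→t)).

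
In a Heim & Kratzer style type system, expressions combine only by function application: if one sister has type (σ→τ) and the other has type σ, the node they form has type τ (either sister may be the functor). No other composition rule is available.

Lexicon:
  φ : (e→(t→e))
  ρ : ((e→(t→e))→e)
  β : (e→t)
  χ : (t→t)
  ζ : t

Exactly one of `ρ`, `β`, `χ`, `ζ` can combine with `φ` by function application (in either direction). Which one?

ρ

ρ — combines: ρ : ((e→(t→e))→e) takes φ : (e→(t→e)) as argument, giving e.
β : (e→t) — φ needs e; β needs e; neither fits.
χ : (t→t) — φ needs e; χ needs t; neither fits.
ζ : t — φ needs e; ζ needs nothing (atomic); neither fits.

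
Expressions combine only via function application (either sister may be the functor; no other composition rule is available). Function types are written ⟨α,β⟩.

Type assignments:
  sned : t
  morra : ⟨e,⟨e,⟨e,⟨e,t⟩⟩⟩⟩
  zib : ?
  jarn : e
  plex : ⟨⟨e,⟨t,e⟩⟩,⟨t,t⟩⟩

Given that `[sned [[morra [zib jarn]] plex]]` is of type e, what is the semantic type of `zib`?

[sned [[morra [zib jarn]] plex]] is required to be e. sned : t cannot yield e as functor, so [[morra [zib jarn]] plex] : ⟨t,e⟩.
[[morra [zib jarn]] plex] is required to be ⟨t,e⟩. plex : ⟨⟨e,⟨t,e⟩⟩,⟨t,t⟩⟩ cannot yield ⟨t,e⟩ as functor, so [morra [zib jarn]] : ⟨⟨⟨e,⟨t,e⟩⟩,⟨t,t⟩⟩,⟨t,e⟩⟩.
[morra [zib jarn]] is required to be ⟨⟨⟨e,⟨t,e⟩⟩,⟨t,t⟩⟩,⟨t,e⟩⟩. morra : ⟨e,⟨e,⟨e,⟨e,t⟩⟩⟩⟩ cannot yield ⟨⟨⟨e,⟨t,e⟩⟩,⟨t,t⟩⟩,⟨t,e⟩⟩ as functor, so [zib jarn] : ⟨⟨e,⟨e,⟨e,⟨e,t⟩⟩⟩⟩,⟨⟨⟨e,⟨t,e⟩⟩,⟨t,t⟩⟩,⟨t,e⟩⟩⟩.
[zib jarn] is required to be ⟨⟨e,⟨e,⟨e,⟨e,t⟩⟩⟩⟩,⟨⟨⟨e,⟨t,e⟩⟩,⟨t,t⟩⟩,⟨t,e⟩⟩⟩. jarn : e cannot yield ⟨⟨e,⟨e,⟨e,⟨e,t⟩⟩⟩⟩,⟨⟨⟨e,⟨t,e⟩⟩,⟨t,t⟩⟩,⟨t,e⟩⟩⟩ as functor, so zib : ⟨e,⟨⟨e,⟨e,⟨e,⟨e,t⟩⟩⟩⟩,⟨⟨⟨e,⟨t,e⟩⟩,⟨t,t⟩⟩,⟨t,e⟩⟩⟩⟩.

⟨e,⟨⟨e,⟨e,⟨e,⟨e,t⟩⟩⟩⟩,⟨⟨⟨e,⟨t,e⟩⟩,⟨t,t⟩⟩,⟨t,e⟩⟩⟩⟩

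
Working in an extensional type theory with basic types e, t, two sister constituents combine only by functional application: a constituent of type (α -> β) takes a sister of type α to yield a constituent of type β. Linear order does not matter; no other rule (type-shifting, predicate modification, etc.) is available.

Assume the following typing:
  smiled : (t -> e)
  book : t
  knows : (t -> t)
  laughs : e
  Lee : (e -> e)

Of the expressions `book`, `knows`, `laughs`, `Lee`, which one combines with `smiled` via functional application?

book

book — combines: smiled : (t -> e) takes book : t as argument, giving e.
knows : (t -> t) — does not combine with smiled.
laughs : e — does not combine with smiled.
Lee : (e -> e) — does not combine with smiled.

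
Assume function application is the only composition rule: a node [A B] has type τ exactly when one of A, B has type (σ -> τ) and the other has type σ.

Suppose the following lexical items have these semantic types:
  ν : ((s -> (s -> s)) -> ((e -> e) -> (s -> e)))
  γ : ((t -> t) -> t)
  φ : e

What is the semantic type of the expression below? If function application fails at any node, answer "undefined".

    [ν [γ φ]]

[γ φ]: ((t -> t) -> t) and e cannot combine by function application — type clash.

undefined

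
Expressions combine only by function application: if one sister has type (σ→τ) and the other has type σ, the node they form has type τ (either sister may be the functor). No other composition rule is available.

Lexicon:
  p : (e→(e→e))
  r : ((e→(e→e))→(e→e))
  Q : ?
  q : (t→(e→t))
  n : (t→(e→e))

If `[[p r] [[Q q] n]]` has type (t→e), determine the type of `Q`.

((t→(e→t))→((t→(e→e))→((e→e)→(t→e))))

[[p r] [[Q q] n]] is required to be (t→e). [p r] : (e→e) cannot yield (t→e) as functor, so [[Q q] n] : ((e→e)→(t→e)).
[[Q q] n] is required to be ((e→e)→(t→e)). n : (t→(e→e)) cannot yield ((e→e)→(t→e)) as functor, so [Q q] : ((t→(e→e))→((e→e)→(t→e))).
[Q q] is required to be ((t→(e→e))→((e→e)→(t→e))). q : (t→(e→t)) cannot yield ((t→(e→e))→((e→e)→(t→e))) as functor, so Q : ((t→(e→t))→((t→(e→e))→((e→e)→(t→e)))).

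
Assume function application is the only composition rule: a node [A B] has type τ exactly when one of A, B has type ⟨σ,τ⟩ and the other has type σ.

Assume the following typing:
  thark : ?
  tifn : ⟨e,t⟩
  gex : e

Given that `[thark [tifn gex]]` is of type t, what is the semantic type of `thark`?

[thark [tifn gex]] must have type t. The sister [tifn gex] has type t; that is not a function onto t, so thark must be the functor, of type ⟨t,t⟩.

⟨t,t⟩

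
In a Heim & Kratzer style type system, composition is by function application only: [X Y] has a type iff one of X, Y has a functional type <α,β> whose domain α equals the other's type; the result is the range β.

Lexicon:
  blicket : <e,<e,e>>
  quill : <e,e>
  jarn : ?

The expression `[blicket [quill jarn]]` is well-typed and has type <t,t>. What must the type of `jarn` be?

<<e,e>,<<e,<e,e>>,<t,t>>>

[blicket [quill jarn]] is required to be <t,t>. blicket : <e,<e,e>> cannot yield <t,t> as functor, so [quill jarn] : <<e,<e,e>>,<t,t>>.
[quill jarn] is required to be <<e,<e,e>>,<t,t>>. quill : <e,e> cannot yield <<e,<e,e>>,<t,t>> as functor, so jarn : <<e,e>,<<e,<e,e>>,<t,t>>>.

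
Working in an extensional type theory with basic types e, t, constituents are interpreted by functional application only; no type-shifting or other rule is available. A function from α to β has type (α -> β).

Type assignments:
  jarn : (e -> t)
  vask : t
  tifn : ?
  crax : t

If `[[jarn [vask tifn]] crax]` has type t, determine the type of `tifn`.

(t -> ((e -> t) -> (t -> t)))

For [[jarn [vask tifn]] crax] to have type t with crax of type t, [jarn [vask tifn]] must be the function: [jarn [vask tifn]] : (t -> t).
For [jarn [vask tifn]] to have type (t -> t) with jarn of type (e -> t), [vask tifn] must be the function: [vask tifn] : ((e -> t) -> (t -> t)).
For [vask tifn] to have type ((e -> t) -> (t -> t)) with vask of type t, tifn must be the function: tifn : (t -> ((e -> t) -> (t -> t))).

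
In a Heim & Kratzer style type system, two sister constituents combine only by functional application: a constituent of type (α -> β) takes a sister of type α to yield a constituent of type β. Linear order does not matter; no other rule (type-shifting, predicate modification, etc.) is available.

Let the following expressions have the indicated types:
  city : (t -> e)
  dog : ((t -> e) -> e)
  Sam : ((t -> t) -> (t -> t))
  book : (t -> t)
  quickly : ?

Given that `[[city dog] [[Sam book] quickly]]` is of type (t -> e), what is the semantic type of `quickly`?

At [[city dog] [[Sam book] quickly]] (required: (t -> e)): [city dog] is e, which is not a function with range (t -> e); hence [[Sam book] quickly] is the functor — type (e -> (t -> e)).
At [[Sam book] quickly] (required: (e -> (t -> e))): [Sam book] is (t -> t), which is not a function with range (e -> (t -> e)); hence quickly is the functor — type ((t -> t) -> (e -> (t -> e))).

((t -> t) -> (e -> (t -> e)))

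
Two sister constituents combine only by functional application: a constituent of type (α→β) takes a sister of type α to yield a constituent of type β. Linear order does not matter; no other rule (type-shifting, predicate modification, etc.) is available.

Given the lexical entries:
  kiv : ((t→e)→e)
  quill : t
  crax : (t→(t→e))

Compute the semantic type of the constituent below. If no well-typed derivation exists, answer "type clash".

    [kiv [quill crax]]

[quill crax] — crax of type (t→(t→e)) combines with quill of type t: type (t→e).
[kiv [quill crax]] — kiv of type ((t→e)→e) combines with [quill crax] of type (t→e): type e.

e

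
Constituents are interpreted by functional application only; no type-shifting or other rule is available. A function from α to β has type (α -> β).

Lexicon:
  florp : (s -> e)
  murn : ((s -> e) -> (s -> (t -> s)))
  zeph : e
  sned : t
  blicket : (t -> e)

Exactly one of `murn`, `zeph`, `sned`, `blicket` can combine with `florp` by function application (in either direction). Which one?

murn — combines: murn : ((s -> e) -> (s -> (t -> s))) takes florp : (s -> e) as argument, giving (s -> (t -> s)).
zeph : e — florp needs s; zeph needs nothing (atomic); neither fits.
sned : t — florp needs s; sned needs nothing (atomic); neither fits.
blicket : (t -> e) — florp needs s; blicket needs t; neither fits.

murn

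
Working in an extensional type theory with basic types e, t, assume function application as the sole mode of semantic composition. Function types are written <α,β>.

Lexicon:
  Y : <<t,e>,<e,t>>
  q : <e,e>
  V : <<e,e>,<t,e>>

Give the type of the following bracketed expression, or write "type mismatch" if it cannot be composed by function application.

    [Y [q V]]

<e,t>

[q V]: <<e,e>,<t,e>> applied to <e,e> yields <t,e>.
[Y [q V]]: <<t,e>,<e,t>> applied to <t,e> yields <e,t>.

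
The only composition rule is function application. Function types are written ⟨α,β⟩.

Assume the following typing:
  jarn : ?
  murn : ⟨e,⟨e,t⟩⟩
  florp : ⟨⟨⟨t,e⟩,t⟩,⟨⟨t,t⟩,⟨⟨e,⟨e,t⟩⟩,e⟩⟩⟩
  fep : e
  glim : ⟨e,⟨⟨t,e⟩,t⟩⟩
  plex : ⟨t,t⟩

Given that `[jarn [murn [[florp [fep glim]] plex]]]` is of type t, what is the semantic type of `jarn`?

[jarn [murn [[florp [fep glim]] plex]]] is required to be t. [murn [[florp [fep glim]] plex]] : e cannot yield t as functor, so jarn : ⟨e,t⟩.

⟨e,t⟩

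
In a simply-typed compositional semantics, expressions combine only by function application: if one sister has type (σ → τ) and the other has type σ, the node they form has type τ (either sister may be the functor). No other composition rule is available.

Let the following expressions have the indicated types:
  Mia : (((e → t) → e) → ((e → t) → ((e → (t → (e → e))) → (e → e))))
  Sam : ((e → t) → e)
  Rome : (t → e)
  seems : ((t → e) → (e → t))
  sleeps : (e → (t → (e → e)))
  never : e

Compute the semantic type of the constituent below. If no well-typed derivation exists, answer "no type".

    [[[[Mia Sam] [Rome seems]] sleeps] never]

e

[Mia Sam]: (((e → t) → e) → ((e → t) → ((e → (t → (e → e))) → (e → e)))) applied to ((e → t) → e) yields ((e → t) → ((e → (t → (e → e))) → (e → e))).
[Rome seems]: ((t → e) → (e → t)) applied to (t → e) yields (e → t).
[[Mia Sam] [Rome seems]]: ((e → t) → ((e → (t → (e → e))) → (e → e))) applied to (e → t) yields ((e → (t → (e → e))) → (e → e)).
[[[Mia Sam] [Rome seems]] sleeps]: ((e → (t → (e → e))) → (e → e)) applied to (e → (t → (e → e))) yields (e → e).
[[[[Mia Sam] [Rome seems]] sleeps] never]: (e → e) applied to e yields e.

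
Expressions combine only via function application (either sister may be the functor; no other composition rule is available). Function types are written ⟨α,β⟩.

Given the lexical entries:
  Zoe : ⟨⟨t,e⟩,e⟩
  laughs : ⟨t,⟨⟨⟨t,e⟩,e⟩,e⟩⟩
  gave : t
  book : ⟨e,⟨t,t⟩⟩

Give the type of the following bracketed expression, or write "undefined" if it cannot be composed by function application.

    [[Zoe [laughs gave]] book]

[laughs gave] — laughs of type ⟨t,⟨⟨⟨t,e⟩,e⟩,e⟩⟩ combines with gave of type t: type ⟨⟨⟨t,e⟩,e⟩,e⟩.
[Zoe [laughs gave]] — [laughs gave] of type ⟨⟨⟨t,e⟩,e⟩,e⟩ combines with Zoe of type ⟨⟨t,e⟩,e⟩: type e.
[[Zoe [laughs gave]] book] — book of type ⟨e,⟨t,t⟩⟩ combines with [Zoe [laughs gave]] of type e: type ⟨t,t⟩.

⟨t,t⟩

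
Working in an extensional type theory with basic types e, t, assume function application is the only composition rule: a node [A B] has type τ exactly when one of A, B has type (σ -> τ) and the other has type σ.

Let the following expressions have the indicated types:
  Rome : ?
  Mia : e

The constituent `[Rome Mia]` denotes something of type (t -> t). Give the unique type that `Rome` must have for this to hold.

(e -> (t -> t))

[Rome Mia] is required to be (t -> t). Mia : e cannot yield (t -> t) as functor, so Rome : (e -> (t -> t)).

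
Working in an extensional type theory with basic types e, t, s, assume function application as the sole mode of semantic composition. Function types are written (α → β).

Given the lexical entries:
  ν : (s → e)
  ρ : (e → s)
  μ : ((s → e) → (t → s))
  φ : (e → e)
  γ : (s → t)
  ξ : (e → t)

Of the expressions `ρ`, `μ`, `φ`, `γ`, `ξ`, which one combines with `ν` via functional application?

μ

ρ : (e → s) — ν needs s; ρ needs e; neither fits.
μ — combines: μ : ((s → e) → (t → s)) takes ν : (s → e) as argument, giving (t → s).
φ : (e → e) — ν needs s; φ needs e; neither fits.
γ : (s → t) — ν needs s; γ needs s; neither fits.
ξ : (e → t) — ν needs s; ξ needs e; neither fits.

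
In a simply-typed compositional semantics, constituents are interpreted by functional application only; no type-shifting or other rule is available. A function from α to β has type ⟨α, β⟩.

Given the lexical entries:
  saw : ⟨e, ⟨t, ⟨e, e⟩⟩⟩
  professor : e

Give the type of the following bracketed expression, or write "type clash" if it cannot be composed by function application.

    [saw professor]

[saw professor] — saw of type ⟨e, ⟨t, ⟨e, e⟩⟩⟩ combines with professor of type e: type ⟨t, ⟨e, e⟩⟩.

⟨t, ⟨e, e⟩⟩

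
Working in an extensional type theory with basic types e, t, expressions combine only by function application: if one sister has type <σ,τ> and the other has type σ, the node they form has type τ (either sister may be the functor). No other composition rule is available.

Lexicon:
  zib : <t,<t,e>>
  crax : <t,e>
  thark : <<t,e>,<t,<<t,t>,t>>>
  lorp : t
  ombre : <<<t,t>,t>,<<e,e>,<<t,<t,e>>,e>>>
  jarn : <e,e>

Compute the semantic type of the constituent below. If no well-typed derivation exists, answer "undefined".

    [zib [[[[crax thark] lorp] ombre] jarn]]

[crax thark]: thark is <<t,e>,<t,<<t,t>,t>>>, crax is <t,e>; result <t,<<t,t>,t>>.
[[crax thark] lorp]: [crax thark] is <t,<<t,t>,t>>, lorp is t; result <<t,t>,t>.
[[[crax thark] lorp] ombre]: ombre is <<<t,t>,t>,<<e,e>,<<t,<t,e>>,e>>>, [[crax thark] lorp] is <<t,t>,t>; result <<e,e>,<<t,<t,e>>,e>>.
[[[[crax thark] lorp] ombre] jarn]: [[[crax thark] lorp] ombre] is <<e,e>,<<t,<t,e>>,e>>, jarn is <e,e>; result <<t,<t,e>>,e>.
[zib [[[[crax thark] lorp] ombre] jarn]]: [[[[crax thark] lorp] ombre] jarn] is <<t,<t,e>>,e>, zib is <t,<t,e>>; result e.

e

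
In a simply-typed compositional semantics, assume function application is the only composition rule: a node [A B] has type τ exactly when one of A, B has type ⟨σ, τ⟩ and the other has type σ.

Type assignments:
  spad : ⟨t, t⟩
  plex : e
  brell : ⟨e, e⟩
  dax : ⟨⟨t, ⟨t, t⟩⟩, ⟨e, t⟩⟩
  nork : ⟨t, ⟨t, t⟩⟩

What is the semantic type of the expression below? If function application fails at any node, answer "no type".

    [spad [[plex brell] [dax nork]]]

t

[plex brell]: functor brell : ⟨e, e⟩, argument plex : e; result e.
[dax nork]: functor dax : ⟨⟨t, ⟨t, t⟩⟩, ⟨e, t⟩⟩, argument nork : ⟨t, ⟨t, t⟩⟩; result ⟨e, t⟩.
[[plex brell] [dax nork]]: functor [dax nork] : ⟨e, t⟩, argument [plex brell] : e; result t.
[spad [[plex brell] [dax nork]]]: functor spad : ⟨t, t⟩, argument [[plex brell] [dax nork]] : t; result t.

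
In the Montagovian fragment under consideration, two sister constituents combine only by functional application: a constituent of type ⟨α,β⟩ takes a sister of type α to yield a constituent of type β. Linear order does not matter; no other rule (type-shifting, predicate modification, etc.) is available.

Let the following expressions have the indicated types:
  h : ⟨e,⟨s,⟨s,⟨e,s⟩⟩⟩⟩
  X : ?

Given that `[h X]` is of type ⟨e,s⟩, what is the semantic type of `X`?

[h X] is required to be ⟨e,s⟩. h : ⟨e,⟨s,⟨s,⟨e,s⟩⟩⟩⟩ cannot yield ⟨e,s⟩ as functor, so X : ⟨⟨e,⟨s,⟨s,⟨e,s⟩⟩⟩⟩,⟨e,s⟩⟩.

⟨⟨e,⟨s,⟨s,⟨e,s⟩⟩⟩⟩,⟨e,s⟩⟩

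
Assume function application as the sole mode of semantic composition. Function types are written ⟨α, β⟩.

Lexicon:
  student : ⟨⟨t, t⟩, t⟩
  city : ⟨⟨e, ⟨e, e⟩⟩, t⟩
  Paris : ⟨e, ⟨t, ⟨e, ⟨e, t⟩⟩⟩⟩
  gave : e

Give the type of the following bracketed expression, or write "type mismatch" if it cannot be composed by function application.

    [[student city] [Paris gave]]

[student city]: ⟨⟨t, t⟩, t⟩ with ⟨⟨e, ⟨e, e⟩⟩, t⟩ — neither is a function whose domain matches the other; composition fails here.

type mismatch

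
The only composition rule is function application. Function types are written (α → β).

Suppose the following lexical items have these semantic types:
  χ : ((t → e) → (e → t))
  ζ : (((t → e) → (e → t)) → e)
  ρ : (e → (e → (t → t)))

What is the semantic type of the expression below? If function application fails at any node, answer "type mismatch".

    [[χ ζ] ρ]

(e → (t → t))

[χ ζ]: functor ζ : (((t → e) → (e → t)) → e), argument χ : ((t → e) → (e → t)); result e.
[[χ ζ] ρ]: functor ρ : (e → (e → (t → t))), argument [χ ζ] : e; result (e → (t → t)).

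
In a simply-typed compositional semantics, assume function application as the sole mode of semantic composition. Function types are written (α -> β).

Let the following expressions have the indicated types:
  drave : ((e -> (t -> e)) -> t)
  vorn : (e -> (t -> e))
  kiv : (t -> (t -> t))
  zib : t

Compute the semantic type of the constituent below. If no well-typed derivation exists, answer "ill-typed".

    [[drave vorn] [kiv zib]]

t

[drave vorn]: ((e -> (t -> e)) -> t) applied to (e -> (t -> e)) yields t.
[kiv zib]: (t -> (t -> t)) applied to t yields (t -> t).
[[drave vorn] [kiv zib]]: (t -> t) applied to t yields t.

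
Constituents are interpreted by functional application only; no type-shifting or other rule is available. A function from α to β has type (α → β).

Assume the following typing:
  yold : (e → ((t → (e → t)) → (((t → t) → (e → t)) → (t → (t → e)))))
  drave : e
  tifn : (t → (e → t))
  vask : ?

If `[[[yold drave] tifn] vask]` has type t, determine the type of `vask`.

At [[[yold drave] tifn] vask] (required: t): [[yold drave] tifn] is (((t → t) → (e → t)) → (t → (t → e))), which is not a function with range t; hence vask is the functor — type ((((t → t) → (e → t)) → (t → (t → e))) → t).

((((t → t) → (e → t)) → (t → (t → e))) → t)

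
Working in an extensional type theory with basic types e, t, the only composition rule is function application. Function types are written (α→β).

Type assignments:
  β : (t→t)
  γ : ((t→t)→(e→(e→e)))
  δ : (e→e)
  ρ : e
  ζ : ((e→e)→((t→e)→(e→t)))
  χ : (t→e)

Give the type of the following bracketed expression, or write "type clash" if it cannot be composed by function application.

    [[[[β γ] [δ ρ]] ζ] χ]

(e→t)

[β γ] — γ of type ((t→t)→(e→(e→e))) combines with β of type (t→t): type (e→(e→e)).
[δ ρ] — δ of type (e→e) combines with ρ of type e: type e.
[[β γ] [δ ρ]] — [β γ] of type (e→(e→e)) combines with [δ ρ] of type e: type (e→e).
[[[β γ] [δ ρ]] ζ] — ζ of type ((e→e)→((t→e)→(e→t))) combines with [[β γ] [δ ρ]] of type (e→e): type ((t→e)→(e→t)).
[[[[β γ] [δ ρ]] ζ] χ] — [[[β γ] [δ ρ]] ζ] of type ((t→e)→(e→t)) combines with χ of type (t→e): type (e→t).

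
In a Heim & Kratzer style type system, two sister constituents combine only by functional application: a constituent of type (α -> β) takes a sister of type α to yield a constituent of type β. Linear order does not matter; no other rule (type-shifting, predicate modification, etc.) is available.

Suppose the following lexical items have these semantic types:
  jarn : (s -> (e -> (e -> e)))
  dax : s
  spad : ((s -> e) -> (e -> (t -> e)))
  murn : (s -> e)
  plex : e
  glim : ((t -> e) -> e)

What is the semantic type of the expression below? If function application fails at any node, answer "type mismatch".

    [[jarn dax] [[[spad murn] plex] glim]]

(e -> e)

[jarn dax]: (s -> (e -> (e -> e))) applied to s yields (e -> (e -> e)).
[spad murn]: ((s -> e) -> (e -> (t -> e))) applied to (s -> e) yields (e -> (t -> e)).
[[spad murn] plex]: (e -> (t -> e)) applied to e yields (t -> e).
[[[spad murn] plex] glim]: ((t -> e) -> e) applied to (t -> e) yields e.
[[jarn dax] [[[spad murn] plex] glim]]: (e -> (e -> e)) applied to e yields (e -> e).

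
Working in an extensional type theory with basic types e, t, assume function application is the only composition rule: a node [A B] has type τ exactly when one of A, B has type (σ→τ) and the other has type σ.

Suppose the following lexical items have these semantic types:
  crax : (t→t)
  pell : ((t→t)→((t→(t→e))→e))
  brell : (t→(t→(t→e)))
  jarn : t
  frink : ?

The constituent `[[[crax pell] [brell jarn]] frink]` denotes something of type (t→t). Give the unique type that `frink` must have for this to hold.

At [[[crax pell] [brell jarn]] frink] (required: (t→t)): [[crax pell] [brell jarn]] is e, which is not a function with range (t→t); hence frink is the functor — type (e→(t→t)).

(e→(t→t))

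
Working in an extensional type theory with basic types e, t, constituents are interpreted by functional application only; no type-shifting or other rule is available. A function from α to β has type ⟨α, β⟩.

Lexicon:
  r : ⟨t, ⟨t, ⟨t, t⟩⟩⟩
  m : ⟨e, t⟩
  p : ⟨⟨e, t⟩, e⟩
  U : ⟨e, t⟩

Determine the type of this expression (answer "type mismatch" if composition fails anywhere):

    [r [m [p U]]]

[p U]: ⟨⟨e, t⟩, e⟩ applied to ⟨e, t⟩ yields e.
[m [p U]]: ⟨e, t⟩ applied to e yields t.
[r [m [p U]]]: ⟨t, ⟨t, ⟨t, t⟩⟩⟩ applied to t yields ⟨t, ⟨t, t⟩⟩.

⟨t, ⟨t, t⟩⟩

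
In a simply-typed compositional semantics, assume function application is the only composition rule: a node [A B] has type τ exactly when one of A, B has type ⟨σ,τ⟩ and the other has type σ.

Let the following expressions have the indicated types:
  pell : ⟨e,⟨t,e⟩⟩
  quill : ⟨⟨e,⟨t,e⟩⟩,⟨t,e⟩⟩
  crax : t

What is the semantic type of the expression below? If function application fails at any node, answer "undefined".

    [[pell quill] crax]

e

[pell quill]: quill is ⟨⟨e,⟨t,e⟩⟩,⟨t,e⟩⟩, pell is ⟨e,⟨t,e⟩⟩; result ⟨t,e⟩.
[[pell quill] crax]: [pell quill] is ⟨t,e⟩, crax is t; result e.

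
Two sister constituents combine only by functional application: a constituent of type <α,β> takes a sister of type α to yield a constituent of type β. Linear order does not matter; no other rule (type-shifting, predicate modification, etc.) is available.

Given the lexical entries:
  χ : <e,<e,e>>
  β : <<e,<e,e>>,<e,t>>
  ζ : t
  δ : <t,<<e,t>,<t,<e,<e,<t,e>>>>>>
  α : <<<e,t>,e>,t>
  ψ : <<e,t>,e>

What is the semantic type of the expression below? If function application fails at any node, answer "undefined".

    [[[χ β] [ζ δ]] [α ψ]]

<e,<e,<t,e>>>

At [χ β], β : <<e,<e,e>>,<e,t>> takes χ : <e,<e,e>>, giving <e,t>.
At [ζ δ], δ : <t,<<e,t>,<t,<e,<e,<t,e>>>>>> takes ζ : t, giving <<e,t>,<t,<e,<e,<t,e>>>>>.
At [[χ β] [ζ δ]], [ζ δ] : <<e,t>,<t,<e,<e,<t,e>>>>> takes [χ β] : <e,t>, giving <t,<e,<e,<t,e>>>>.
At [α ψ], α : <<<e,t>,e>,t> takes ψ : <<e,t>,e>, giving t.
At [[[χ β] [ζ δ]] [α ψ]], [[χ β] [ζ δ]] : <t,<e,<e,<t,e>>>> takes [α ψ] : t, giving <e,<e,<t,e>>>.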